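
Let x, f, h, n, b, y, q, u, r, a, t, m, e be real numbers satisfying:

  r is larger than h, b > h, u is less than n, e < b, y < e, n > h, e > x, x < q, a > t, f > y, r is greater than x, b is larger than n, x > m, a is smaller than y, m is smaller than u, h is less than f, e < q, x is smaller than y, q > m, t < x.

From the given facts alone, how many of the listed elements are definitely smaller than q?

Directly below q: m, x, e.
One step further: t, y (5 so far).
One step further: a (6 so far).
Nothing else is reachable below q; 6 in all.

6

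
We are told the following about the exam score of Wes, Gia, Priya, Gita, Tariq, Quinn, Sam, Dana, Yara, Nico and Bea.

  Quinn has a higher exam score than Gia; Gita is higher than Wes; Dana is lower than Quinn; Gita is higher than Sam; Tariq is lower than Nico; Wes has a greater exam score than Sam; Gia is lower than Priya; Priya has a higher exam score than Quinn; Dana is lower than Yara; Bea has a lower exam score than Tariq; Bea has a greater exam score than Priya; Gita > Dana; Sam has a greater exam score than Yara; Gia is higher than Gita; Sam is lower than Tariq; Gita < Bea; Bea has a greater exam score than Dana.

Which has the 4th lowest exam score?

The consecutive relations fix a unique order: Dana < Yara < Sam < Wes < Gita < Gia < Quinn < Priya < Bea < Tariq < Nico.
The 4th smallest is Wes.

Wes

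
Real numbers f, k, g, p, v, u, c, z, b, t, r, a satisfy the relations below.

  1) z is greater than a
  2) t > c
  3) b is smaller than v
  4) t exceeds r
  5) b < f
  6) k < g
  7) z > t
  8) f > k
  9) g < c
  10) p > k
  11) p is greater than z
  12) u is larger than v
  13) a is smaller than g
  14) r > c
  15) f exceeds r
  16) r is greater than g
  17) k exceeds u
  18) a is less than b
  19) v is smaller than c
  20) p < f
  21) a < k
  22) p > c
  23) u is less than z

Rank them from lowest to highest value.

Nothing is placed below a, so it is least; from there a < b; b < v; v < u; u < k; k < g; g < c; c < r; r < t; t < z; z < p; p < f, each given directly.

a < b < v < u < k < g < c < r < t < z < p < f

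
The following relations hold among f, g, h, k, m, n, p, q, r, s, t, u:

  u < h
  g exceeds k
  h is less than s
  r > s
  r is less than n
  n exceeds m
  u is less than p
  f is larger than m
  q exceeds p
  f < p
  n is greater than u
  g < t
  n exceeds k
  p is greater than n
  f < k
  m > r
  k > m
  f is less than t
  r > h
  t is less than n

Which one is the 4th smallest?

Chaining the given pairs: u < h < s < r < m < f < k < g < t < n < p < q.
The 4th smallest is r.

r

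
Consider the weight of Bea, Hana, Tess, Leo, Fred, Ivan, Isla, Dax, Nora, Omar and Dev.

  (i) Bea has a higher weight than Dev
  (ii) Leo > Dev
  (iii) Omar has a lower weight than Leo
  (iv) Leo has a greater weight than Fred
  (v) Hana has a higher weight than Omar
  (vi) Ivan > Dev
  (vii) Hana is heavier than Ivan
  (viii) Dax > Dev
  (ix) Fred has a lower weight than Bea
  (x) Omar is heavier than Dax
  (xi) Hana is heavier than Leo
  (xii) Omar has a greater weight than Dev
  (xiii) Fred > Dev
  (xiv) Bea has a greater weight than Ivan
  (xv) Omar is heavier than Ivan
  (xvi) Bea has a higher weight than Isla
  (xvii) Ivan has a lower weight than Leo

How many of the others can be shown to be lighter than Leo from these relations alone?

From Leo the given relations immediately reach Dev, Fred, Ivan, Omar.
From those, Dax — 5 in total.
No other element is forced below Leo by the given relations, so the count is 5.

5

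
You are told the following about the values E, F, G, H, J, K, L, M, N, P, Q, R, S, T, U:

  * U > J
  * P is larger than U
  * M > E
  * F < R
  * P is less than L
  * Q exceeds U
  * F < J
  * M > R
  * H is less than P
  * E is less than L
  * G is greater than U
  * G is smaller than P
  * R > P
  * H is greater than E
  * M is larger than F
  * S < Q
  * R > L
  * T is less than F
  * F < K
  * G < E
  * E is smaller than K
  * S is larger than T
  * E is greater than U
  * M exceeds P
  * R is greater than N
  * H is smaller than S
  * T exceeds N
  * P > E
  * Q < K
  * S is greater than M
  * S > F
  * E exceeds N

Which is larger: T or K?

K

The relevant relations are T < F; F < J; J < U; U < G; G < E; E < H; H < P; P < L; L < R; R < M; M < S; S < Q; Q < K.
Together: T < F < J < U < G < E < H < P < L < R < M < S < Q < K.
So T < K; K is the larger of the two.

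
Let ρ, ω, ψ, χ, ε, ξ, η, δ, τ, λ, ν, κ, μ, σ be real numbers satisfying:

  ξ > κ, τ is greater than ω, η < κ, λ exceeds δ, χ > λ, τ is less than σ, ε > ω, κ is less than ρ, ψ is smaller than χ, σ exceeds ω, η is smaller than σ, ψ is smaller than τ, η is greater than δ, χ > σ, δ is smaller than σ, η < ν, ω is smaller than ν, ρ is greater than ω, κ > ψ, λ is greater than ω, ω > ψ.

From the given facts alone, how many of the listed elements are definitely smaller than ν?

From ν the given relations immediately reach ω, η.
From those, ψ, δ — 4 in total.
Nothing else is reachable below ν; 4 in all.

4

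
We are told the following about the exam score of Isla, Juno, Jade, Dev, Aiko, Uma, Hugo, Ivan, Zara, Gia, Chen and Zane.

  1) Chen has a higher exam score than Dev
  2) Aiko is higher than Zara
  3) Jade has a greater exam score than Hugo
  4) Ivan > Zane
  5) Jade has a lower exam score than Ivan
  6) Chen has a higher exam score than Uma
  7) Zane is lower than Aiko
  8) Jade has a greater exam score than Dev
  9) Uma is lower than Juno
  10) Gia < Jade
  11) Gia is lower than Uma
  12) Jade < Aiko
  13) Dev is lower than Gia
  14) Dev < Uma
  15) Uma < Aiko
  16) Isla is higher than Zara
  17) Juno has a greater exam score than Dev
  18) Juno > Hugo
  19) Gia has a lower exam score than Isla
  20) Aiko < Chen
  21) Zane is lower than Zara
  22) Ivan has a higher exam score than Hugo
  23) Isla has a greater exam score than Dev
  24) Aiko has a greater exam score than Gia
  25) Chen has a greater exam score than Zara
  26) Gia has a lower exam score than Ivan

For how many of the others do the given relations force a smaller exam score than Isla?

4

Directly below Isla: Dev, Gia, Zara.
One step further: Zane (4 so far).
Nothing else is reachable below Isla; 4 in all.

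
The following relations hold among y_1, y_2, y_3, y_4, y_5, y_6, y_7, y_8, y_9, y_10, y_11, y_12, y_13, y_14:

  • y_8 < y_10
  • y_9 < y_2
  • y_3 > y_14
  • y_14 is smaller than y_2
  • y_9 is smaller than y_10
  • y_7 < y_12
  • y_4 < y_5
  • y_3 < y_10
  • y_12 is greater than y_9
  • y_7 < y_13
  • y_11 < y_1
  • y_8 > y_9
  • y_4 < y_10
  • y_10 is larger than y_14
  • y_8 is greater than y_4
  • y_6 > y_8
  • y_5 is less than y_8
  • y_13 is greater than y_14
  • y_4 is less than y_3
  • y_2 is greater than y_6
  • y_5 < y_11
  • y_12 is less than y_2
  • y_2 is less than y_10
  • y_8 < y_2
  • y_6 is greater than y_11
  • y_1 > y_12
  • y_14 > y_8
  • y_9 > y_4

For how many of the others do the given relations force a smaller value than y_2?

Directly below y_2: y_9, y_8, y_14, y_6, y_12.
One step further: y_4, y_7, y_5, y_11 (9 so far).
No other element is forced below y_2 by the given relations, so the count is 9.

9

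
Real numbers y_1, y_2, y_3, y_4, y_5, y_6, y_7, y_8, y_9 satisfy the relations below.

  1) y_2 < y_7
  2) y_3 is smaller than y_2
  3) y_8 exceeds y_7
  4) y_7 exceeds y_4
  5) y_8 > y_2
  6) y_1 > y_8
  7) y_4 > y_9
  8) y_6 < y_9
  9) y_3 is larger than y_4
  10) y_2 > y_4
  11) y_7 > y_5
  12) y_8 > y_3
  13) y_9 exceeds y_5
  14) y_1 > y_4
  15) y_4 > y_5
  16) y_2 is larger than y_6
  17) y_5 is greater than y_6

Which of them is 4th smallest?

y_4

Piecing the relations together gives one ordering: y_6 < y_5 < y_9 < y_4 < y_3 < y_2 < y_7 < y_8 < y_1.
Counting 4 from the smallest end gives y_4.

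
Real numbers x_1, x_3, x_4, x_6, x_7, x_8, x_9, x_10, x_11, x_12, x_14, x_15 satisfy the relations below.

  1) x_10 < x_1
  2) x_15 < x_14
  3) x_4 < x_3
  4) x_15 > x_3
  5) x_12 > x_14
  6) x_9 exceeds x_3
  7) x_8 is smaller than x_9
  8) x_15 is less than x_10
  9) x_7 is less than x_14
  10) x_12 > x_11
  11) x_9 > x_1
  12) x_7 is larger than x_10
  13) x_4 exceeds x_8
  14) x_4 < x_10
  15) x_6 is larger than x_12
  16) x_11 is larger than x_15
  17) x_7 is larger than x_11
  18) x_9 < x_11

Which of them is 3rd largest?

Chaining the given pairs: x_8 < x_4 < x_3 < x_15 < x_10 < x_1 < x_9 < x_11 < x_7 < x_14 < x_12 < x_6.
The 3rd largest is x_14.

x_14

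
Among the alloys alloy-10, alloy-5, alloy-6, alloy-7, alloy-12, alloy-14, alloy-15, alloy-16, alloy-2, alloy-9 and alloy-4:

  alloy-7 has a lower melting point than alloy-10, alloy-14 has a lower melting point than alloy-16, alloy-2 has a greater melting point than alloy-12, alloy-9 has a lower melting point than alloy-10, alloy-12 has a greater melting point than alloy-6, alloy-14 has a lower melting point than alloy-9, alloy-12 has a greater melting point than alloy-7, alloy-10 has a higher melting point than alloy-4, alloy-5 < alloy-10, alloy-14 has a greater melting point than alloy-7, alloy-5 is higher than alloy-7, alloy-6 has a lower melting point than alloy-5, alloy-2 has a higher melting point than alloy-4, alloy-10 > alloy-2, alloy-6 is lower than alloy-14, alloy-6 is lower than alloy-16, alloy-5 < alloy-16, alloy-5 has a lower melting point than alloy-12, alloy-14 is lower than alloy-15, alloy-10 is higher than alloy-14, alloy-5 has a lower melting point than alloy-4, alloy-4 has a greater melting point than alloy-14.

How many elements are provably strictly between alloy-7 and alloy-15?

The relations place alloy-7 below alloy-15. An element lies strictly between them when it is forced above alloy-7 and also forced below alloy-15.
Above alloy-7: {alloy-5, alloy-14, alloy-16, alloy-4, alloy-12, alloy-2, alloy-9, alloy-10}. Below alloy-15: {alloy-6, alloy-14}.
Intersection: {alloy-14} — 1.

1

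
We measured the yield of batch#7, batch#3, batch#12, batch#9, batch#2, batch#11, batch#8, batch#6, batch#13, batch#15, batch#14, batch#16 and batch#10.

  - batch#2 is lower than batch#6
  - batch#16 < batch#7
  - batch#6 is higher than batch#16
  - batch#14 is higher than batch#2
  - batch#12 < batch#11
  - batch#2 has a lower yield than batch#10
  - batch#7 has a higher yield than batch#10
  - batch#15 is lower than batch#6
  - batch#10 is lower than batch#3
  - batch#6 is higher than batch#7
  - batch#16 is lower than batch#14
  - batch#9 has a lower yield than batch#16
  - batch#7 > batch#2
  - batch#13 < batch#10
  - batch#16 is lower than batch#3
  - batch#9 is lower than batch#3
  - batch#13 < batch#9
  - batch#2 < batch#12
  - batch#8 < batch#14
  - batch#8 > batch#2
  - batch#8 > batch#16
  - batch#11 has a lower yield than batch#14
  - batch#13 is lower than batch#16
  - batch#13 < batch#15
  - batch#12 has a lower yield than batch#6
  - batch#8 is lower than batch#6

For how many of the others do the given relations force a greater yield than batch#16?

Directly above batch#16: batch#8, batch#3, batch#14, batch#7, batch#6.
No other element is forced above batch#16 by the given relations, so the count is 5.

5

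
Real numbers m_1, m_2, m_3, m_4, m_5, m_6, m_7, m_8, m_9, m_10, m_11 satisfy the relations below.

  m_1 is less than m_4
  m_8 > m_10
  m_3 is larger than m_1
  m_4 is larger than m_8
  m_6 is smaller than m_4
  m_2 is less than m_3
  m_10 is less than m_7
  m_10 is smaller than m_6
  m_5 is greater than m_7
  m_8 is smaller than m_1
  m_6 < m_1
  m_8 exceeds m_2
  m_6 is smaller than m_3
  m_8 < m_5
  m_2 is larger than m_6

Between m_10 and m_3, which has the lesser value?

m_10

m_10 < m_6 and m_6 < m_2 give m_10 < m_2.
With m_2 < m_8: m_10 < m_6 < m_2 < m_8.
Then m_8 < m_1 extends the chain to m_1.
With m_1 < m_3: m_10 < m_6 < m_2 < m_8 < m_1 < m_3.
So m_10 < m_3; m_10 is the smaller of the two.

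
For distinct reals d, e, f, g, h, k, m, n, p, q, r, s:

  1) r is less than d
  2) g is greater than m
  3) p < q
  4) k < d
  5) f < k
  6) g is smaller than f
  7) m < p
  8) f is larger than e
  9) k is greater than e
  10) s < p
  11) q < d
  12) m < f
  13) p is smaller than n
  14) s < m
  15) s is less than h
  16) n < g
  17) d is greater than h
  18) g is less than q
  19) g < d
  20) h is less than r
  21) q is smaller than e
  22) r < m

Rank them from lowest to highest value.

The consecutive links are each given: s < h; h < r; r < m; m < p; p < n; n < g; g < q; q < e; e < f; f < k; k < d.

s < h < r < m < p < n < g < q < e < f < k < d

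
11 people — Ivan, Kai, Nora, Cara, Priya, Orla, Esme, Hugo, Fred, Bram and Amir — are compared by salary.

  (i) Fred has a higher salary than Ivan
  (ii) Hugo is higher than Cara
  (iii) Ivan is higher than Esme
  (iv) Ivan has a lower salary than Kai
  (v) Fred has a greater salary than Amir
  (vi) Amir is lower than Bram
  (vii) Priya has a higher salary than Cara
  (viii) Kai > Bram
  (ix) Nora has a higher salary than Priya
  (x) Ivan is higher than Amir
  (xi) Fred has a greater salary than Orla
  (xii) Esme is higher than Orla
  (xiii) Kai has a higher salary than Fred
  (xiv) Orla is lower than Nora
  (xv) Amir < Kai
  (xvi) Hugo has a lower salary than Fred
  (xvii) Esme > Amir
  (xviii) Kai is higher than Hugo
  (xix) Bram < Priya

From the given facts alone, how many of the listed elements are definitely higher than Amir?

7

From Amir the given relations immediately reach Esme, Ivan, Bram, Fred, Kai.
From those, Priya — 6 in total.
From those, Nora — 7 in total.
Nothing else is reachable above Amir; 7 in all.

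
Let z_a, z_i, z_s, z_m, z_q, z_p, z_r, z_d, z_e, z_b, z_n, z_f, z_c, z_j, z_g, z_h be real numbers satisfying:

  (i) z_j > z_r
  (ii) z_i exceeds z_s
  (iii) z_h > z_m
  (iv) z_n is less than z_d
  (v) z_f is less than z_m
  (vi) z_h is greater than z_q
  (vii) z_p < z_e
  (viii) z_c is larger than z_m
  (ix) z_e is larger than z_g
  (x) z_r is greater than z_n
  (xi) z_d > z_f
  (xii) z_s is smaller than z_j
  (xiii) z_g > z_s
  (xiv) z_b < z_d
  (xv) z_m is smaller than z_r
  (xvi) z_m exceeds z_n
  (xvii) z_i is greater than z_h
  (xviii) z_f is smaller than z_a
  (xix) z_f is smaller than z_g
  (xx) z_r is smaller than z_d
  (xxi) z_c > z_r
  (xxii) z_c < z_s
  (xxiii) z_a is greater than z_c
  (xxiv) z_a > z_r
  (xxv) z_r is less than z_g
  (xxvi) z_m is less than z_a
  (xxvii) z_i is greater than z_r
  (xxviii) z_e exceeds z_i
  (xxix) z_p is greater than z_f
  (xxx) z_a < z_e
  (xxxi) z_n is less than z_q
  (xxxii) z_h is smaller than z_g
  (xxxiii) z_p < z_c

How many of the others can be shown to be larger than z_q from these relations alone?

4

From z_q the given relations immediately reach z_h.
From those, z_g, z_i — 3 in total.
From those, z_e — 4 in total.
Nothing else is reachable above z_q; 4 in all.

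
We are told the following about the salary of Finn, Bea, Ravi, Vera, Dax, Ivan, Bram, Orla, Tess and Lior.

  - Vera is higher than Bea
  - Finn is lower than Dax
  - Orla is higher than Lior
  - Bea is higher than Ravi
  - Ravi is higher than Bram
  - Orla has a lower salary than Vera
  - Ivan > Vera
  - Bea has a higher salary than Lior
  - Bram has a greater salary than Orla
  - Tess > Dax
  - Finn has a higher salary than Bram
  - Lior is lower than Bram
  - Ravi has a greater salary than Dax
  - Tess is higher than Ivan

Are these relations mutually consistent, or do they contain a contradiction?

Every relation is compatible with Lior < Orla < Bram < Finn < Dax < Ravi < Bea < Vera < Ivan < Tess; the set is consistent.

consistent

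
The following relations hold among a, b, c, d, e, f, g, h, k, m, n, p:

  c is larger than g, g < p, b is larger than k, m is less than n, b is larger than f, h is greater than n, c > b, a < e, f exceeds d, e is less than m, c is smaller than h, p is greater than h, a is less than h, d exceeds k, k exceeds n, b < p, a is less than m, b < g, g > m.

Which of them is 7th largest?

Chaining the given pairs: a < e < m < n < k < d < f < b < g < c < h < p.
Counting 7 from the largest end gives d.

d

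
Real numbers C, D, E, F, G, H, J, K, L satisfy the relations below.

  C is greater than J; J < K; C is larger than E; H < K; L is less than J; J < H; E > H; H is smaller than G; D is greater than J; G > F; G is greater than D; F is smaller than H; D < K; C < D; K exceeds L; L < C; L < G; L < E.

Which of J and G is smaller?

The relevant relations are J < H; H < E; E < C; C < D; D < G.
Chaining these gives J < H < E < C < D < G.
So J < G; J is the smaller of the two.

J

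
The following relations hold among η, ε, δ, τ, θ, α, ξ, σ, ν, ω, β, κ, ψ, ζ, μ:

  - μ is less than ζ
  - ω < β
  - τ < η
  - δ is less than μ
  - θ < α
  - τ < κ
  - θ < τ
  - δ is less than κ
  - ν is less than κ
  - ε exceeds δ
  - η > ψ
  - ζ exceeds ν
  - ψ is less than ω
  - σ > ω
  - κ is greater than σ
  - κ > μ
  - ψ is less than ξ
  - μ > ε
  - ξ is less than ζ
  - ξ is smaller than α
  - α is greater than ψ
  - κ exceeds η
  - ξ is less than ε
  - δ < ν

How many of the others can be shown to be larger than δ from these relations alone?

5

From δ the given relations immediately reach ε, ν, μ, κ.
From those, ζ — 5 in total.
No other element is forced above δ by the given relations, so the count is 5.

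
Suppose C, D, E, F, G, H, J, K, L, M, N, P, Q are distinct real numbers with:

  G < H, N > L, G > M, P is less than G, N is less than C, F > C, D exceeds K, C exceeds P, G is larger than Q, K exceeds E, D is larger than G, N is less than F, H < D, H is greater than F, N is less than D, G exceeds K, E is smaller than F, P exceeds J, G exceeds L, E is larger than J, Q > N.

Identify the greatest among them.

J is not greatest since J < E; L is not greatest since L < N; E is not greatest since E < K; N is not greatest since N < F; M is not greatest since M < G; P is not greatest since P < C; Q is not greatest since Q < G; K is not greatest since K < D; G is not greatest since G < D; C is not greatest since C < F; F is not greatest since F < H; H is not greatest since H < D.
Only D has nothing above it, so D is the greatest.

D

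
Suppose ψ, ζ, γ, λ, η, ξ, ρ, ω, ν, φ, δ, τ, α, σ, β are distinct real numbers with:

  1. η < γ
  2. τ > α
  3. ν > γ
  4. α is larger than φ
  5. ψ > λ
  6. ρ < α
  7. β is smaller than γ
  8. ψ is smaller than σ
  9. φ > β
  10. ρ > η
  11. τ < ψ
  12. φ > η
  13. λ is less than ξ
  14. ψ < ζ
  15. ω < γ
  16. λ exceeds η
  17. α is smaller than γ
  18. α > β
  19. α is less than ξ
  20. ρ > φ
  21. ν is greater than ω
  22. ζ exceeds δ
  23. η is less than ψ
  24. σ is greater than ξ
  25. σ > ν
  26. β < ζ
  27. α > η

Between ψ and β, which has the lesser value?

Link the given pairs in sequence: β < φ; φ < ρ; ρ < α; α < τ; τ < ψ.
Chaining these gives β < φ < ρ < α < τ < ψ.
So β < ψ; β is the smaller of the two.

β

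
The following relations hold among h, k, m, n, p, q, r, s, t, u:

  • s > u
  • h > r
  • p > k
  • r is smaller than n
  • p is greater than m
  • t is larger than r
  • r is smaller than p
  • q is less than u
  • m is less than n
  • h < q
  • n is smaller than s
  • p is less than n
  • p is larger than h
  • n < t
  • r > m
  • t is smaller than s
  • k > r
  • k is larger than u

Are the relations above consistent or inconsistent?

The single ordering m < r < h < q < u < k < p < n < t < s satisfies every listed relation, so no contradiction arises.

consistent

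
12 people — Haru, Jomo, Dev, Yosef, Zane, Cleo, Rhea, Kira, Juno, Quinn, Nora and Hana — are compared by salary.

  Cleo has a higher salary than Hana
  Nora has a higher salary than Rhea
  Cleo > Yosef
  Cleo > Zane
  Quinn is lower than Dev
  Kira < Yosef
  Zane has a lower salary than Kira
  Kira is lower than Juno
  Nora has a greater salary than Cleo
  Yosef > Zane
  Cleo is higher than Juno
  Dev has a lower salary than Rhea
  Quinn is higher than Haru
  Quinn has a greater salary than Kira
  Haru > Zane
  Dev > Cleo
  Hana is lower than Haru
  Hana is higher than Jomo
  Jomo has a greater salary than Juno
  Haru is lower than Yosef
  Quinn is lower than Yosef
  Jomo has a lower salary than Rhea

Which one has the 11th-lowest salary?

The consecutive relations fix a unique order: Zane < Kira < Juno < Jomo < Hana < Haru < Quinn < Yosef < Cleo < Dev < Rhea < Nora.
Counting 11 from the smallest end gives Rhea.

Rhea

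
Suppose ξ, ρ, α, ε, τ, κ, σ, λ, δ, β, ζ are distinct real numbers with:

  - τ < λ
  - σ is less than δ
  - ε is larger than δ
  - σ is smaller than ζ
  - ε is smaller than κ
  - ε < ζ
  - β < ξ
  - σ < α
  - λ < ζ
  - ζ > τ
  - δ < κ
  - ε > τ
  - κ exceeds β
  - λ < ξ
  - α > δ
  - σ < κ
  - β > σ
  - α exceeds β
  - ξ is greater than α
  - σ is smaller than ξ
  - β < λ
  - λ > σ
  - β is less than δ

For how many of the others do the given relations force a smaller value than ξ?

6

From ξ the given relations immediately reach σ, β, α, λ.
From those, δ, τ — 6 in total.
Nothing else is reachable below ξ; 6 in all.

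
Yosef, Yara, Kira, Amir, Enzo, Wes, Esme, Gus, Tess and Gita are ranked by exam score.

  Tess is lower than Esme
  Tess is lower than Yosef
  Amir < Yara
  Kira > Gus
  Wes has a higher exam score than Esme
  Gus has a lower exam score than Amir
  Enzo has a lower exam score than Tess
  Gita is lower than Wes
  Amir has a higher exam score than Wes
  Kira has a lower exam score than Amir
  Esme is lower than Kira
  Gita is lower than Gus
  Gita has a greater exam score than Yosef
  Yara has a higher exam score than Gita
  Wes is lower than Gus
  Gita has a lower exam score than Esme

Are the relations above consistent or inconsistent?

consistent

The single ordering Enzo < Tess < Yosef < Gita < Esme < Wes < Gus < Kira < Amir < Yara satisfies every listed relation, so no contradiction arises.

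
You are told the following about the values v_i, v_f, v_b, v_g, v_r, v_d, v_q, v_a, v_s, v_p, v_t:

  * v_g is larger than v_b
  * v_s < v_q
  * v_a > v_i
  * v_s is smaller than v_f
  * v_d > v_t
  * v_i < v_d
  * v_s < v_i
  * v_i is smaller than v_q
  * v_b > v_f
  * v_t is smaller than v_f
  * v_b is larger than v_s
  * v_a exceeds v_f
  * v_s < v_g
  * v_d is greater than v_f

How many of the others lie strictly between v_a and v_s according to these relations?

2

The relations place v_s below v_a. An element lies strictly between them when it is forced above v_s and also forced below v_a.
Above v_s: {v_f, v_i, v_b, v_d, v_q, v_g}. Below v_a: {v_t, v_f, v_i}.
Intersection: {v_f, v_i} — 2.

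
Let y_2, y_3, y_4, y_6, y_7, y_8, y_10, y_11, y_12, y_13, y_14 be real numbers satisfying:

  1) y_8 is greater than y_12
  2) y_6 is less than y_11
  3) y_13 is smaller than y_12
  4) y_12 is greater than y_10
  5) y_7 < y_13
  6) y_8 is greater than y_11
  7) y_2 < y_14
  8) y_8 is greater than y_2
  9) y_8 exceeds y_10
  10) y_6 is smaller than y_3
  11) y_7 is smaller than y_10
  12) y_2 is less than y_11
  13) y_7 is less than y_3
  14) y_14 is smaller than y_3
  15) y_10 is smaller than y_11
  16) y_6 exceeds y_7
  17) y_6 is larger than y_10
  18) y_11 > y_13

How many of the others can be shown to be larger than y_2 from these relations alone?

Directly above y_2: y_14, y_11, y_8.
One step further: y_3 (4 so far).
No other element is forced above y_2 by the given relations, so the count is 4.

4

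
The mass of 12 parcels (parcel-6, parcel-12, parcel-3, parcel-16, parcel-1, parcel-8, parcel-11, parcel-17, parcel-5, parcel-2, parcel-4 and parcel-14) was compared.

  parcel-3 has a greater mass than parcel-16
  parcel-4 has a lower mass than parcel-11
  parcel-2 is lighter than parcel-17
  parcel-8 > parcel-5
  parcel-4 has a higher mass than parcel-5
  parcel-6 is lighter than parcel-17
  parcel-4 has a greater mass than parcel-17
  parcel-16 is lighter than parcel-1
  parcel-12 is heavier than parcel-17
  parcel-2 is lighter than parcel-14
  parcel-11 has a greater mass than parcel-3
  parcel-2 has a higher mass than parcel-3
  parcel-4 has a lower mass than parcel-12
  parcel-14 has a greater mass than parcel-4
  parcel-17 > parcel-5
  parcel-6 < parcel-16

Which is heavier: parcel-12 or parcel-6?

Link the given pairs in sequence: parcel-6 < parcel-16; parcel-16 < parcel-3; parcel-3 < parcel-2; parcel-2 < parcel-17; parcel-17 < parcel-4; parcel-4 < parcel-12.
Chaining these gives parcel-6 < parcel-16 < parcel-3 < parcel-2 < parcel-17 < parcel-4 < parcel-12.
So parcel-6 < parcel-12; parcel-12 is the heavier of the two.

parcel-12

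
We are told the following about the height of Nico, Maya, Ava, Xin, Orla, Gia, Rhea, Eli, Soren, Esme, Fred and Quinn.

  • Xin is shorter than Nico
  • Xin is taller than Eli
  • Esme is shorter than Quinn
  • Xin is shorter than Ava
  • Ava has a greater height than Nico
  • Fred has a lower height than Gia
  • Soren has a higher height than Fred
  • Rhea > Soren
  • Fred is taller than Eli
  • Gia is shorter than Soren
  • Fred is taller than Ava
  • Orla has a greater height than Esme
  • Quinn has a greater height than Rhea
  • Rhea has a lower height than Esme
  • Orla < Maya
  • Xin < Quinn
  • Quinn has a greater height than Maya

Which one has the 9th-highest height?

Ava

Chaining the given pairs: Eli < Xin < Nico < Ava < Fred < Gia < Soren < Rhea < Esme < Orla < Maya < Quinn.
The 9th largest is Ava.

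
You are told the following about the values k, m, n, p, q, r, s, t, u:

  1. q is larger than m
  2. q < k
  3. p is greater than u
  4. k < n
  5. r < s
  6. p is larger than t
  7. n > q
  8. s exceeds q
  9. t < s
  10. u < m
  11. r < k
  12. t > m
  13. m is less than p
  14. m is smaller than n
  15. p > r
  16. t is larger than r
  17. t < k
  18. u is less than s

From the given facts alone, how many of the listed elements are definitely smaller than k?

5

The elements the relations force below k are u, r, m, t, q — no chain reaches any other.
That is 5.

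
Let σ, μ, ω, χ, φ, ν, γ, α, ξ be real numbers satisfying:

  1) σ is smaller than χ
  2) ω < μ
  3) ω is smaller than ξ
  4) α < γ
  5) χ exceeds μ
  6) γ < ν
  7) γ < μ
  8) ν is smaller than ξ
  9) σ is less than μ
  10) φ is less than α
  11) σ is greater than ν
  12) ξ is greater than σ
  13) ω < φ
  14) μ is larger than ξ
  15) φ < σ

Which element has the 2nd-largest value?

Chaining the given pairs: ω < φ < α < γ < ν < σ < ξ < μ < χ.
Counting 2 from the largest end gives μ.

μ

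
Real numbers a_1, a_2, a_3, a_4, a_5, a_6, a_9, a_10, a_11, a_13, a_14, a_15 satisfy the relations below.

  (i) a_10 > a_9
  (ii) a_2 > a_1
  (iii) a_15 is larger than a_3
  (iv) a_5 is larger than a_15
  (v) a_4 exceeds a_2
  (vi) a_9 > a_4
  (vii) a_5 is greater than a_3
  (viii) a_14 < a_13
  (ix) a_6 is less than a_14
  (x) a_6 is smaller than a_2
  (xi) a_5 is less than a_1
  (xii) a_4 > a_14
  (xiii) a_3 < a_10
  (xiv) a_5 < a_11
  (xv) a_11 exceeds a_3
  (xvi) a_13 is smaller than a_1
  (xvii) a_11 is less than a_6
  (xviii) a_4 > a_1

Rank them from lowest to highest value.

Each adjacent pair is fixed by a given relation: a_3 < a_15; a_15 < a_5; a_5 < a_11; a_11 < a_6; a_6 < a_14; a_14 < a_13; a_13 < a_1; a_1 < a_2; a_2 < a_4; a_4 < a_9; a_9 < a_10. Chaining them end to end gives the full order.

a_3 < a_15 < a_5 < a_11 < a_6 < a_14 < a_13 < a_1 < a_2 < a_4 < a_9 < a_10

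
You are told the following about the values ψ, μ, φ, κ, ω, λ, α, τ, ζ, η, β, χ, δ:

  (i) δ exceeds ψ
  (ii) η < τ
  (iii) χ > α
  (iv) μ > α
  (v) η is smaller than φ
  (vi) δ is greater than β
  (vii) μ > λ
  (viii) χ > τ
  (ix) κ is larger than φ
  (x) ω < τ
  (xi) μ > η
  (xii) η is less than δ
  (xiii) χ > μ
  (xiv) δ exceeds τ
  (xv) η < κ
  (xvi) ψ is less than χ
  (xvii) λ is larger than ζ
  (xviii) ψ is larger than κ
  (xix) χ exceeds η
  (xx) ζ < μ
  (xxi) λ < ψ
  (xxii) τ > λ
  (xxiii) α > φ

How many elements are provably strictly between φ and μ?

1

Chaining upward from φ reaches: κ, α, ψ, δ, χ.
Chaining downward from μ reaches: ζ, λ, η, α.
Strictly between φ and μ are those in both lists: α — 1 element.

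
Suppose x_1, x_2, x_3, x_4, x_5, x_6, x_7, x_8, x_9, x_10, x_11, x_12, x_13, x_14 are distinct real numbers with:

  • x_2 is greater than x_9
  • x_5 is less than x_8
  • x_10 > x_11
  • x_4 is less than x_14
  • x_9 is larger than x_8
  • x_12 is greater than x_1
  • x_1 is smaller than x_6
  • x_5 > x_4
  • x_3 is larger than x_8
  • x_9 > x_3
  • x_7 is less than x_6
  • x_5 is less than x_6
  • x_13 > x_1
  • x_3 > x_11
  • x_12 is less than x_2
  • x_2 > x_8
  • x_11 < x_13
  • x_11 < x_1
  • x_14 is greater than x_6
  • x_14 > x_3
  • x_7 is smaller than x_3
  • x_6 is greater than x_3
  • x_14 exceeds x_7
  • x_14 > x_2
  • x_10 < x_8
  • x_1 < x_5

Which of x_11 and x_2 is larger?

Link the given pairs in sequence: x_11 < x_1; x_1 < x_5; x_5 < x_8; x_8 < x_3; x_3 < x_9; x_9 < x_2.
Together: x_11 < x_1 < x_5 < x_8 < x_3 < x_9 < x_2.
So x_11 < x_2; x_2 is the larger of the two.

x_2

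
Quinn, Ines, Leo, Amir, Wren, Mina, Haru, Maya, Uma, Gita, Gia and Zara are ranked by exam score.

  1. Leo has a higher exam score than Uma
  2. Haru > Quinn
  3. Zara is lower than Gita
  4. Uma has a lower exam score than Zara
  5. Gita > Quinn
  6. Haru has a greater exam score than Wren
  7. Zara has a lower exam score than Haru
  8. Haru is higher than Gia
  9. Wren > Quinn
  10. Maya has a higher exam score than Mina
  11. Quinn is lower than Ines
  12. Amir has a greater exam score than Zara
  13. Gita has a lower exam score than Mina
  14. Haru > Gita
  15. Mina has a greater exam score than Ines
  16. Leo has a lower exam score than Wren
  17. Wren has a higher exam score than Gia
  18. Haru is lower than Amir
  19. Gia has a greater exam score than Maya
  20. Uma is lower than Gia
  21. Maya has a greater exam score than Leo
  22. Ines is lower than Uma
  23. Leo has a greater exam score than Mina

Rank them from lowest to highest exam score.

Quinn < Ines < Uma < Zara < Gita < Mina < Leo < Maya < Gia < Wren < Haru < Amir

The consecutive links are each given: Quinn < Ines; Ines < Uma; Uma < Zara; Zara < Gita; Gita < Mina; Mina < Leo; Leo < Maya; Maya < Gia; Gia < Wren; Wren < Haru; Haru < Amir.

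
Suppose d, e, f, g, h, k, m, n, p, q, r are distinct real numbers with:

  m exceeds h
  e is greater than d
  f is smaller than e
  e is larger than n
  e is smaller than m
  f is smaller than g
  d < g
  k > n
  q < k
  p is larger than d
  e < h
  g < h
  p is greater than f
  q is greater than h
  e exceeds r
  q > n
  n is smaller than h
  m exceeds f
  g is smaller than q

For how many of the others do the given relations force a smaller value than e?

Directly below e: f, d, r, n.
No other element is forced below e by the given relations, so the count is 4.

4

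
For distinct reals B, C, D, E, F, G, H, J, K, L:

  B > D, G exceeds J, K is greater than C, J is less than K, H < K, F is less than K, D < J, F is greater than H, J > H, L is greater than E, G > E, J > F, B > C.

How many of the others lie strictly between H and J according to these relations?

1

The relations place H below J. An element lies strictly between them when it is forced above H and also forced below J.
Above H: {F, G, K}. Below J: {D, F}.
Intersection: {F} — 1.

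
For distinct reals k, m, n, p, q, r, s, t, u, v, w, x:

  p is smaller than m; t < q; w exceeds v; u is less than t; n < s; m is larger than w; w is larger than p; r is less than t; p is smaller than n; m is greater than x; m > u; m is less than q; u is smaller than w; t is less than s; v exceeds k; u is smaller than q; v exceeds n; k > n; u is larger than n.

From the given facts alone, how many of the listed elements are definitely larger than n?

8

Directly above n: u, k, v, s.
One step further: t, w, m, q (8 so far).
Nothing else is reachable above n; 8 in all.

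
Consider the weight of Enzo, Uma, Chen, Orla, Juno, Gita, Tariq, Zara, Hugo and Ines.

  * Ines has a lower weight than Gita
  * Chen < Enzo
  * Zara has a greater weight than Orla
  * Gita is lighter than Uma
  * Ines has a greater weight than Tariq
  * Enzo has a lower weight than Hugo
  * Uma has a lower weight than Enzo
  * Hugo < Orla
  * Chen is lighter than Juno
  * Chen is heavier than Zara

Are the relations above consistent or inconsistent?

inconsistent

Chaining the given relations yields Enzo < Hugo < Orla < Zara < Chen, so Enzo < Chen. But one relation states Chen < Enzo. These cannot both hold.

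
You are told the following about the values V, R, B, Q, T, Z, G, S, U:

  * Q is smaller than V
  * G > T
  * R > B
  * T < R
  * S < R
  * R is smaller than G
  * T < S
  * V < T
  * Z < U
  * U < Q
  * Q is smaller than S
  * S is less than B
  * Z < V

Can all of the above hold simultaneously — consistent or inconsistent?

consistent

Every relation is compatible with Z < U < Q < V < T < S < B < R < G; the set is consistent.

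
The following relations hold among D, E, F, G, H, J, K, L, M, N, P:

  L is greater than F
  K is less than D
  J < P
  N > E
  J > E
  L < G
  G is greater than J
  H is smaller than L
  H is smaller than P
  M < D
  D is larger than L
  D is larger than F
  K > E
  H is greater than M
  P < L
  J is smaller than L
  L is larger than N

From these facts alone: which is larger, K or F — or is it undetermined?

undetermined

Following every chain through F: above F we get L, D, G.
K is not reached, and no chain runs the other way from K to F.
So the given relations leave the order of F and K undetermined.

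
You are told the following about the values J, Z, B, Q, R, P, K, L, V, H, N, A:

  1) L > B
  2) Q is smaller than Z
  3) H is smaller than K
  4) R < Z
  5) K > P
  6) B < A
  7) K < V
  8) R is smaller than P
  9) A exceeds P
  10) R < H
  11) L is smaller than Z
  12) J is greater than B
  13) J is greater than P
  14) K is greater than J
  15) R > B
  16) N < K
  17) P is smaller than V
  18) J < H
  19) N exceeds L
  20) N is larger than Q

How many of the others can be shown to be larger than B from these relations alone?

10

From B the given relations immediately reach L, R, J, A.
From those, P, N, H, K, Z — 9 in total.
From those, V — 10 in total.
No other element is forced above B by the given relations, so the count is 10.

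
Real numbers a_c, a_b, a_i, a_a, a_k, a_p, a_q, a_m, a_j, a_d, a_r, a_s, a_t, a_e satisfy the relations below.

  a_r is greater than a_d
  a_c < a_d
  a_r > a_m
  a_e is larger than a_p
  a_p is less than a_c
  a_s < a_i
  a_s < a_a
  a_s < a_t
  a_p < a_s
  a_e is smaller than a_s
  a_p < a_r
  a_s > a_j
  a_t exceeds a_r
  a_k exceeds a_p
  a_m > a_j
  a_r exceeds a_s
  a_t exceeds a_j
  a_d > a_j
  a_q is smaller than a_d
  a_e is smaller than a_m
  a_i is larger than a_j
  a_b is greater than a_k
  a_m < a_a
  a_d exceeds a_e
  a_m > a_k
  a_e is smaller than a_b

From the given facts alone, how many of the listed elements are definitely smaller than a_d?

5

The elements the relations force below a_d are a_j, a_p, a_e, a_q, a_c — no chain reaches any other.
That is 5.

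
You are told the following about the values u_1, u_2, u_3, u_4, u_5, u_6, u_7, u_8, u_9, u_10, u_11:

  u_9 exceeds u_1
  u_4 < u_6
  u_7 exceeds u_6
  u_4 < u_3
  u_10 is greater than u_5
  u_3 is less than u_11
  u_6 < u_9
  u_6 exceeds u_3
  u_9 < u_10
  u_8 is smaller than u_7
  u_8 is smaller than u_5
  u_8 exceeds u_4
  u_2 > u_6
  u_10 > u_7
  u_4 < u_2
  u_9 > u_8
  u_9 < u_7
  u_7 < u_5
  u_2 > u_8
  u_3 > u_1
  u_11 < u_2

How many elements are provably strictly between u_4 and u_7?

Chaining upward from u_4 reaches: u_3, u_8, u_6, u_9, u_5, u_11, u_2, u_10.
Chaining downward from u_7 reaches: u_1, u_3, u_8, u_6, u_9.
Strictly between u_4 and u_7 are those in both lists: u_3, u_8, u_6, u_9 — 4 elements.

4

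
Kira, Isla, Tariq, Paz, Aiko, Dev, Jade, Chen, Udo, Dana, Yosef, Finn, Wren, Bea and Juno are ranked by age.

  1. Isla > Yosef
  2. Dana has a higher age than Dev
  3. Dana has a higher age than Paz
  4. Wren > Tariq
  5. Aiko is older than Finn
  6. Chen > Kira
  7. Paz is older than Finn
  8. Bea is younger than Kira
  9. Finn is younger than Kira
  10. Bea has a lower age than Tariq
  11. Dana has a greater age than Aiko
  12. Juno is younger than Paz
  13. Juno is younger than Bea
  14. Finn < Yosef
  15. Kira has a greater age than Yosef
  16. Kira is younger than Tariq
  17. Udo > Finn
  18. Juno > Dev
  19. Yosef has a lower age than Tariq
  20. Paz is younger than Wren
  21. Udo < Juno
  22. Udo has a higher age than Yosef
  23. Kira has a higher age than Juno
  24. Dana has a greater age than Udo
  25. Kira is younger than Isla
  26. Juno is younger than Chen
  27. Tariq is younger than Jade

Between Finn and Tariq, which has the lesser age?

Finn < Udo < Juno < Bea < Kira < Tariq, by transitivity through Udo, Juno, Bea, Kira.
So Finn < Tariq; Finn is the younger of the two.

Finn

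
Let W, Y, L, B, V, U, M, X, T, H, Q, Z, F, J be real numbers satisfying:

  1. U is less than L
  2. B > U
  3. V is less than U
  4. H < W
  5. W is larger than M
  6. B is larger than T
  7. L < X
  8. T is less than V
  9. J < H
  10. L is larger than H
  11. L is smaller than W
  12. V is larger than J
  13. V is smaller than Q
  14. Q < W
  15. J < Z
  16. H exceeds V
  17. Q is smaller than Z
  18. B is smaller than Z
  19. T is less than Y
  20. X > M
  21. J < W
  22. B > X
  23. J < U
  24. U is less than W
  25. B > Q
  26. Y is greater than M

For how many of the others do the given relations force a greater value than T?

Directly above T: V, Y, B.
One step further: U, H, Q, Z (7 so far).
One step further: L, W (9 so far).
One step further: X (10 so far).
No other element is forced above T by the given relations, so the count is 10.

10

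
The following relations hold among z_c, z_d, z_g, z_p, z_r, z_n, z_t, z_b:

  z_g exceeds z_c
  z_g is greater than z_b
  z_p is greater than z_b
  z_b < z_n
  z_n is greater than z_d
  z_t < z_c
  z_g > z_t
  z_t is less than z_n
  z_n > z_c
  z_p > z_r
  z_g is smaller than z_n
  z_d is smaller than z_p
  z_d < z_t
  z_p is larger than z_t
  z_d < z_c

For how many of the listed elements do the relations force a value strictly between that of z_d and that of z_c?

1

The relations place z_d below z_c. An element lies strictly between them when it is forced above z_d and also forced below z_c.
Above z_d: {z_t, z_g, z_p, z_n}. Below z_c: {z_t}.
Intersection: {z_t} — 1.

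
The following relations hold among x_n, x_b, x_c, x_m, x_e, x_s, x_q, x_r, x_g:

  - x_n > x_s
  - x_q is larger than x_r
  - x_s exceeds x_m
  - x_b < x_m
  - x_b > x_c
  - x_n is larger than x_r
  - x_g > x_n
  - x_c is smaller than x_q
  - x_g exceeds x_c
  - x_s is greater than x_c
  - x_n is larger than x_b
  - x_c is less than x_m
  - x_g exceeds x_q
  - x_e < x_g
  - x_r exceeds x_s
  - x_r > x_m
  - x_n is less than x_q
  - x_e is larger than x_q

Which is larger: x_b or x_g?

x_g

Chaining the given relations: x_b < x_m < x_s < x_r < x_n < x_q < x_e < x_g.
So x_b < x_g; x_g is the larger of the two.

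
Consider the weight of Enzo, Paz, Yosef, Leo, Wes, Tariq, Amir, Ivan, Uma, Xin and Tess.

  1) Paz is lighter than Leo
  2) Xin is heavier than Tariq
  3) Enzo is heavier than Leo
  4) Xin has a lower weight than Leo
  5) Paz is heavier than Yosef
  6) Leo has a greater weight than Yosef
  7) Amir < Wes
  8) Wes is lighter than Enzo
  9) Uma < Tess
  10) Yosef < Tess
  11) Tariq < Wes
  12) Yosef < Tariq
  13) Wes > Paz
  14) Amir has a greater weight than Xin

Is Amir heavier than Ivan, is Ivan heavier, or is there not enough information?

Following every chain through Ivan: nothing is chained to Ivan.
Amir is not reached, and no chain runs the other way from Amir to Ivan.
So the given relations leave the order of Ivan and Amir undetermined.

undetermined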